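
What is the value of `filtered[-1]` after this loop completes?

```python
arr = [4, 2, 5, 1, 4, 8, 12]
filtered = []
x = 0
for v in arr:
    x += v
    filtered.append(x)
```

Cumulative sum ends at 36
`filtered` takes the values: [] → [4] → [4, 6] → [4, 6, 11] → [4, 6, 11, 12] → [4, 6, 11, 12, 16] → [4, 6, 11, 12, 16, 24] → [4, 6, 11, 12, 16, 24, 36]
So `filtered[-1]` = 36

Answer: 36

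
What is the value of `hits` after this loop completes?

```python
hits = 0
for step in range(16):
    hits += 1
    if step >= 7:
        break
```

Loop breaks when step reaches 7, hits is 8
`hits` takes the values: 0 → 1 → 2 → 3 → 4 → 5 → 6 → 7 → 8

Answer: 8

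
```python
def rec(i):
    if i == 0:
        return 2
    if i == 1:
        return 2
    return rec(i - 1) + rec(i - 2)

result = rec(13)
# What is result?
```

Build up from base cases: rec(0)=2, rec(1)=2, rec(2)=4, rec(3)=6, rec(4)=10, rec(5)=16, rec(6)=26, ..., rec(13)=754

Answer: 754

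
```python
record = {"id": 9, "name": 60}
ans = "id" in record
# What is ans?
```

Trace:
`record = {"id": 9, "name": 60}` → record = {'id': 9, 'name': 60}
`ans = "id" in record` → ans = True
So ans = True

Answer: True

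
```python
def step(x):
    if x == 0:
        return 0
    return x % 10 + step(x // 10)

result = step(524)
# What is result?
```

Sum of digits of 524: 4 + 2 + 5 = 11

Answer: 11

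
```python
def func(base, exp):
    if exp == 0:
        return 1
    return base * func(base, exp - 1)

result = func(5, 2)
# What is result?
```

func(5, 2) = 5 * 5 = 25

Answer: 25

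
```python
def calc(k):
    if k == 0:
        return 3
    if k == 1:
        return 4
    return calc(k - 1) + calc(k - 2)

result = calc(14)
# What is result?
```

Build up from base cases: calc(0)=3, calc(1)=4, calc(2)=7, calc(3)=11, calc(4)=18, calc(5)=29, calc(6)=47, ..., calc(14)=2207

Answer: 2207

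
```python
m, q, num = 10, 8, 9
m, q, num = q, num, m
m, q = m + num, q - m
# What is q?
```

Trace:
`m, q, num = 10, 8, 9` → m = 10; q = 8; num = 9
`m, q, num = q, num, m` → m = 8; q = 9; num = 10
`m, q = m + num, q - m` → m = 18; q = 1
So q = 1

Answer: 1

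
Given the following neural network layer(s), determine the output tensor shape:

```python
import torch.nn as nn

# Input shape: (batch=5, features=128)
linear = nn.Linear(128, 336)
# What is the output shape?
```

Input: (5, 128) -> Output: (5, 336)

Answer: (5, 336)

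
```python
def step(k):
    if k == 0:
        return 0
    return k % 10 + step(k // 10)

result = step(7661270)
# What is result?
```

Sum of digits of 7661270: 0 + 7 + 2 + 1 + 6 + 6 + 7 = 29

Answer: 29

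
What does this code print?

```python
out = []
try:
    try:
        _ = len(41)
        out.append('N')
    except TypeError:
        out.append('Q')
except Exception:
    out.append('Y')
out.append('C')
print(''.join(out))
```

Execution trace: 'Q' (inner except TypeError) → 'C' (after the try/except). Output: QC

Answer: QC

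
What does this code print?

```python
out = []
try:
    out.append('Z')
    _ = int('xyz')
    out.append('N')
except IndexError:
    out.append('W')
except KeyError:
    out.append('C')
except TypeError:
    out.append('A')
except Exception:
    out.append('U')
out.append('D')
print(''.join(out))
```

Execution trace: 'Z' (try body) → 'U' (except Exception) → 'D' (after the try/except). Output: ZUD

Answer: ZUD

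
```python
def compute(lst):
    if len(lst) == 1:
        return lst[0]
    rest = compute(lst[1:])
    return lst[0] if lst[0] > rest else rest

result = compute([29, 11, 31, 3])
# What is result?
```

Recursive max over [29, 11, 31, 3] = 31

Answer: 31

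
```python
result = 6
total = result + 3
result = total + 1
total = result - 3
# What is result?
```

Trace:
`result = 6` → result = 6
`total = result + 3` → total = 9
`result = total + 1` → result = 10
`total = result - 3` → total = 7
So result = 10

Answer: 10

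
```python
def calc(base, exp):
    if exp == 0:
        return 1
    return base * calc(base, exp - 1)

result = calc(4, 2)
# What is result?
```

calc(4, 2) = 4 * 4 = 16

Answer: 16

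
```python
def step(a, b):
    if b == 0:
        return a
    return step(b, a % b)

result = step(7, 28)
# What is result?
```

step(7, 28) -> step(28, 7) -> step(7, 0) -> 7

Answer: 7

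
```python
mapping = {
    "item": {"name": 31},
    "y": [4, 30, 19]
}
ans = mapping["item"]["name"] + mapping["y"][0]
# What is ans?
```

Trace:
`mapping = { ...` → mapping = {'item': {'name': 31}, 'y': [4, 30, 19]}
`ans = mapping["item"]["name"] + mapping["y"][0]` → ans = 35
So ans = 35

Answer: 35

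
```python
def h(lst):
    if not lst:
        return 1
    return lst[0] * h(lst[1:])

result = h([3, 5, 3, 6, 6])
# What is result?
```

Product over [3, 5, 3, 6, 6] = 3 * 5 * 3 * 6 * 6 = 1620

Answer: 1620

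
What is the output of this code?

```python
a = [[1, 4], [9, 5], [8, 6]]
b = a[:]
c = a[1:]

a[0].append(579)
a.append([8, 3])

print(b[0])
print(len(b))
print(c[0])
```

Key concept: slice with nested mutation.
Step by step:
`a = [[1, 4], [9, 5], [8, 6]]` → a = [[1, 4], [9, 5], [8, 6]]
`b = a[:]` → b = [[1, 4], [9, 5], [8, 6]]
`c = a[1:]` → c = [[9, 5], [8, 6]]
`a[0].append(579)` → a = [[1, 4, 579], [9, 5], [8, 6]]; b = [[1, 4, 579], [9, 5], [8, 6]]
`a.append([8, 3])` → a = [[1, 4, 579], [9, 5], [8, 6], [8, 3]]
`print(b[0])` → prints [1, 4, 579]
`print(len(b))` → prints 3
`print(c[0])` → prints [9, 5]

Answer:
[1, 4, 579]
3
[9, 5]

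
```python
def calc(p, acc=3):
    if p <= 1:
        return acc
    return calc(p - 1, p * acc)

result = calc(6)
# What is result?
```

Accumulator trace (n, acc): (6, 3) -> (5, 18) -> (4, 90) -> (3, 360) -> (2, 1080) -> (1, 2160) -> return 2160

Answer: 2160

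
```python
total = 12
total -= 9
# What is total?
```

Trace:
`total = 12` → total = 12
`total -= 9` → total = 3
So total = 3

Answer: 3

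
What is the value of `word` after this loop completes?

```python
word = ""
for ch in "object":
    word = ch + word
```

Reverse 'object'
`word` takes the values: "" → "o" → "bo" → "jbo" → "ejbo" → "cejbo" → "tcejbo"

Answer: "tcejbo"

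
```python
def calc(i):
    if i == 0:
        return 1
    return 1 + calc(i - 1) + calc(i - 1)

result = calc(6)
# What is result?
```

calc(i) = 1 + 2·calc(i-1), calc(0)=1. Closed form: (1+1)·2^6 - 1 = 127.

Answer: 127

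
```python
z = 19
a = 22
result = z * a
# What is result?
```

Trace:
`z = 19` → z = 19
`a = 22` → a = 22
`result = z * a` → result = 418
So result = 418

Answer: 418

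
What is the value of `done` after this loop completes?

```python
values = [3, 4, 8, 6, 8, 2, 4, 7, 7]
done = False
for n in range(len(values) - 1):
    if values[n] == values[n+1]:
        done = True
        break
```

Check consecutive duplicates in [3, 4, 8, 6, 8, 2, 4, 7, 7]
`done` takes the values: False → True

Answer: True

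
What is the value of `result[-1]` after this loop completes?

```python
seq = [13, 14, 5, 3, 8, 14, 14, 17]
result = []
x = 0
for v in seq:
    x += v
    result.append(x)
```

Cumulative sum ends at 88
`result` takes the values: [] → [13] → [13, 27] → [13, 27, 32] → [13, 27, 32, 35] → [13, 27, 32, 35, 43] → [13, 27, 32, 35, 43, 57] → [13, 27, 32, 35, 43, 57, 71] → [13, 27, 32, 35, 43, 57, 71, 88]
So `result[-1]` = 88

Answer: 88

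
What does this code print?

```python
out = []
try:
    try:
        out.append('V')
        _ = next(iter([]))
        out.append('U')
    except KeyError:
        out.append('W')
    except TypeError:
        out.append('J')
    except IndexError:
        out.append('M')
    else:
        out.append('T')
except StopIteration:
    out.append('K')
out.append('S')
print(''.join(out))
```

Execution trace: 'V' (try body) → 'K' (outer except StopIteration) → 'S' (after the try/except). Output: VKS

Answer: VKS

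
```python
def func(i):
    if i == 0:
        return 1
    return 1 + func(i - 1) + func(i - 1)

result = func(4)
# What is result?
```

func(i) = 1 + 2·func(i-1), func(0)=1. Closed form: (1+1)·2^4 - 1 = 31.

Answer: 31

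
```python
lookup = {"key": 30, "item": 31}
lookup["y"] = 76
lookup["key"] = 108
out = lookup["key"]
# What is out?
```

Trace:
`lookup = {"key": 30, "item": 31}` → lookup = {'key': 30, 'item': 31}
`lookup["y"] = 76` → lookup = {'key': 30, 'item': 31, 'y': 76}
`lookup["key"] = 108` → lookup = {'key': 108, 'item': 31, 'y': 76}
`out = lookup["key"]` → out = 108
So out = 108

Answer: 108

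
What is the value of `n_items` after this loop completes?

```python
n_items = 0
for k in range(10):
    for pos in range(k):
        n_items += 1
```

Triangle number: 0+1+2+...+9
`n_items` takes the values: 0 → 1 → 2 → 3 → 4 → 5 → 6 → 7 → 8 → 9 → 10 → 11 → 12 → 13 → 14 → 15 → 16 → 17 → 18 → 19 → 20 → 21 → 22 → 23 → 24 → 25 → 26 → 27 → 28 → 29 → … → 41 → 42 → 43 → 44 → 45

Answer: 45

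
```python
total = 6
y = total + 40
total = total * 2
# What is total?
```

Trace:
`total = 6` → total = 6
`y = total + 40` → y = 46
`total = total * 2` → total = 12
So total = 12

Answer: 12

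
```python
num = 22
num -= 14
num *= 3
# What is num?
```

Trace:
`num = 22` → num = 22
`num -= 14` → num = 8
`num *= 3` → num = 24
So num = 24

Answer: 24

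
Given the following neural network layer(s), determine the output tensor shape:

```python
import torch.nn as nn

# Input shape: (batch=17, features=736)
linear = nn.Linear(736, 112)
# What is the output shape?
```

Input: (17, 736) -> Output: (17, 112)

Answer: (17, 112)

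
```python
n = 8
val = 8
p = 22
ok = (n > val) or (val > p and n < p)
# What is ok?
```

Trace:
`n = 8` → n = 8
`val = 8` → val = 8
`p = 22` → p = 22
`ok = (n > val) or (val > p and n < p)` → ok = False
So ok = False

Answer: False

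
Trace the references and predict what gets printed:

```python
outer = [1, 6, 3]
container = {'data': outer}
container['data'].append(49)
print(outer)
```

Key concept: dict holds reference to list.
Step by step:
`outer = [1, 6, 3]` → outer = [1, 6, 3]
`container = {'data': outer}` → container = {'data': [1, 6, 3]}
`container['data'].append(49)` → outer = [1, 6, 3, 49]; container = {'data': [1, 6, 3, 49]}
`print(outer)` → prints [1, 6, 3, 49]

Answer: [1, 6, 3, 49]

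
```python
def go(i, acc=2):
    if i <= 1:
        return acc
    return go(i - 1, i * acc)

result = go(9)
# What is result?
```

Accumulator trace (n, acc): (9, 2) -> (8, 18) -> (7, 144) -> (6, 1008) -> (5, 6048) -> (4, 30240) -> (3, 120960) -> (2, 362880) -> (1, 725760) -> return 725760

Answer: 725760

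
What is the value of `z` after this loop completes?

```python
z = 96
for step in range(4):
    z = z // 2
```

Halve 4 times: 96 // 2^4 = 6
`z` takes the values: 96 → 48 → 24 → 12 → 6

Answer: 6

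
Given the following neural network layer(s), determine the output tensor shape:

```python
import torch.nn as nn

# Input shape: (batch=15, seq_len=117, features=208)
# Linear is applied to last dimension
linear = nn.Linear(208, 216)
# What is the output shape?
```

Input: (15, 117, 208) -> Output: (15, 117, 216)

Answer: (15, 117, 216)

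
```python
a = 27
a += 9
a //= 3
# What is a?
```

Trace:
`a = 27` → a = 27
`a += 9` → a = 36
`a //= 3` → a = 12
So a = 12

Answer: 12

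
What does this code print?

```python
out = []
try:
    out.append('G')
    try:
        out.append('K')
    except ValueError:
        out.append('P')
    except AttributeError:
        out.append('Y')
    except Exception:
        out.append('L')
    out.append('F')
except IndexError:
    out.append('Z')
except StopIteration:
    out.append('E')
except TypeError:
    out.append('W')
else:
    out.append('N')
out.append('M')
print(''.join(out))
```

Execution trace: 'G' (try body) → 'K' (inner try body, no exception) → 'F' (try body, no exception) → 'N' (else) → 'M' (after the try/except). Output: GKFNM

Answer: GKFNM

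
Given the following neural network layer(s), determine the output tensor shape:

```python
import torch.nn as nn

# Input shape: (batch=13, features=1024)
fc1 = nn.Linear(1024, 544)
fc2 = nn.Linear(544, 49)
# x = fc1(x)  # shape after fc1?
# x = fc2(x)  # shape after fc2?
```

Input: (13, 1024) -> after fc1: (13, 544) -> Output: (13, 49)

Answer: (13, 49)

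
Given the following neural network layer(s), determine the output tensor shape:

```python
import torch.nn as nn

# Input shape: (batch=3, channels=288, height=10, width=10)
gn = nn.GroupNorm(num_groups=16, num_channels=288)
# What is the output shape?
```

Input: (3, 288, 10, 10) -> Output: (3, 288, 10, 10)

Answer: (3, 288, 10, 10)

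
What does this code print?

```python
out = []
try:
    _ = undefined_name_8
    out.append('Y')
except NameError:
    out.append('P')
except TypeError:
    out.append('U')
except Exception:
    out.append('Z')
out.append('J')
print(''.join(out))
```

Execution trace: 'P' (except NameError) → 'J' (after the try/except). Output: PJ

Answer: PJ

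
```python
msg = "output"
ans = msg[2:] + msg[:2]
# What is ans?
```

Trace:
`msg = "output"` → msg = 'output'
`ans = msg[2:] + msg[:2]` → ans = 'tputou'
So ans = 'tputou'

Answer: 'tputou'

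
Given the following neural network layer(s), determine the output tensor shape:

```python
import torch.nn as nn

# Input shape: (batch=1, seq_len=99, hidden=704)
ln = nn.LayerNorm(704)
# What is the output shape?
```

Input: (1, 99, 704) -> Output: (1, 99, 704)

Answer: (1, 99, 704)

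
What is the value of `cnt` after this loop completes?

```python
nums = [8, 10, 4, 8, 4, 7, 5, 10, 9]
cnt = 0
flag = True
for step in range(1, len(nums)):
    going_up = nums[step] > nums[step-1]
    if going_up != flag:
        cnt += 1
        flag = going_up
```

Count direction changes in [8, 10, 4, 8, 4, 7, 5, 10, 9]
`cnt` takes the values: 0 → 1 → 2 → 3 → 4 → 5 → 6 → 7

Answer: 7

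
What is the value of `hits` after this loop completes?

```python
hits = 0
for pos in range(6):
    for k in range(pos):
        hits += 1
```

Triangle number: 0+1+2+...+5
`hits` takes the values: 0 → 1 → 2 → 3 → 4 → 5 → 6 → 7 → 8 → 9 → 10 → 11 → 12 → 13 → 14 → 15

Answer: 15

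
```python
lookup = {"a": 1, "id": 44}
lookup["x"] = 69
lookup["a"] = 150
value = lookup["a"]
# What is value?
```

Trace:
`lookup = {"a": 1, "id": 44}` → lookup = {'a': 1, 'id': 44}
`lookup["x"] = 69` → lookup = {'a': 1, 'id': 44, 'x': 69}
`lookup["a"] = 150` → lookup = {'a': 150, 'id': 44, 'x': 69}
`value = lookup["a"]` → value = 150
So value = 150

Answer: 150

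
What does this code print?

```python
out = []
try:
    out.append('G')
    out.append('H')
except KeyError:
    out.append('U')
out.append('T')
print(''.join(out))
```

Execution trace: 'G' (try body) → 'H' (try body, no exception) → 'T' (after the try/except). Output: GHT

Answer: GHT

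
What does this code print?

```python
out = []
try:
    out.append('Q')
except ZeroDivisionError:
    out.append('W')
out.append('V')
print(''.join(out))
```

Execution trace: 'Q' (try body, no exception) → 'V' (after the try/except). Output: QV

Answer: QV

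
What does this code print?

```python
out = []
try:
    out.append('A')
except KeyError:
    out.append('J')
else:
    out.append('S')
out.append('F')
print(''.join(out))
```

Execution trace: 'A' (try body, no exception) → 'S' (else) → 'F' (after the try/except). Output: ASF

Answer: ASF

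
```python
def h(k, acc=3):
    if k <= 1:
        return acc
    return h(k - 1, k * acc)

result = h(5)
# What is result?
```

Accumulator trace (n, acc): (5, 3) -> (4, 15) -> (3, 60) -> (2, 180) -> (1, 360) -> return 360

Answer: 360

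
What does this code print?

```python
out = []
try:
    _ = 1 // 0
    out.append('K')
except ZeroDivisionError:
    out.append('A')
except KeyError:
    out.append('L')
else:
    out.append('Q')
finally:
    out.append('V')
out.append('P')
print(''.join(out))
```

Execution trace: 'A' (except ZeroDivisionError) → 'V' (finally) → 'P' (after the try/except). Output: AVP

Answer: AVP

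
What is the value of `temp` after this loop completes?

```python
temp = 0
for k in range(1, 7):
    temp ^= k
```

XOR of 1 to 6
`temp` takes the values: 0 → 1 → 3 → 0 → 4 → 1 → 7

Answer: 7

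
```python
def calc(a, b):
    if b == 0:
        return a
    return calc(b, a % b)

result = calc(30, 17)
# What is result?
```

calc(30, 17) -> calc(17, 13) -> calc(13, 4) -> calc(4, 1) -> calc(1, 0) -> 1

Answer: 1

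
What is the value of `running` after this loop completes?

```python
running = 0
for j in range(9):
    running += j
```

Sum of 0 to 8 = 36
`running` takes the values: 0 → 1 → 3 → 6 → 10 → 15 → 21 → 28 → 36

Answer: 36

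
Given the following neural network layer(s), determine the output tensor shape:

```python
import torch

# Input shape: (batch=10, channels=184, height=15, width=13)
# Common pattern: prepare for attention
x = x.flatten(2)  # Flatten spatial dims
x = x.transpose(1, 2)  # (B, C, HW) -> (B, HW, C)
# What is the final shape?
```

Input: (10, 184, 15, 13) -> after flatten(2): (10, 184, 195) -> Output: (10, 195, 184)

Answer: (10, 195, 184)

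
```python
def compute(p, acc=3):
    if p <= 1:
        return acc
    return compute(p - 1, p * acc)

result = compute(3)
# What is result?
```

Accumulator trace (n, acc): (3, 3) -> (2, 9) -> (1, 18) -> return 18

Answer: 18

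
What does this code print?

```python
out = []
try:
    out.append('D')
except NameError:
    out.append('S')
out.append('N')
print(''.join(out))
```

Execution trace: 'D' (try body, no exception) → 'N' (after the try/except). Output: DN

Answer: DN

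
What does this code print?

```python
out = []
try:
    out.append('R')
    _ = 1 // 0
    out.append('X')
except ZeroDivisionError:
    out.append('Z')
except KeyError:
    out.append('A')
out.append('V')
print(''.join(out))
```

Execution trace: 'R' (try body) → 'Z' (except ZeroDivisionError) → 'V' (after the try/except). Output: RZV

Answer: RZV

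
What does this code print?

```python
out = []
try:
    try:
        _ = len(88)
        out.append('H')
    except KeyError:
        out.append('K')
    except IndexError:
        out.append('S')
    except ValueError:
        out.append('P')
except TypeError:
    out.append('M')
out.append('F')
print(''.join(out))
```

Execution trace: 'M' (outer except TypeError) → 'F' (after the try/except). Output: MF

Answer: MF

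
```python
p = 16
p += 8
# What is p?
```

Trace:
`p = 16` → p = 16
`p += 8` → p = 24
So p = 24

Answer: 24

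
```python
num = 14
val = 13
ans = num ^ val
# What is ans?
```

Trace:
`num = 14` → num = 14
`val = 13` → val = 13
`ans = num ^ val` → ans = 3
So ans = 3

Answer: 3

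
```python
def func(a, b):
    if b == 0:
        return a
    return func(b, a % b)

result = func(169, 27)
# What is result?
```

func(169, 27) -> func(27, 7) -> func(7, 6) -> func(6, 1) -> func(1, 0) -> 1

Answer: 1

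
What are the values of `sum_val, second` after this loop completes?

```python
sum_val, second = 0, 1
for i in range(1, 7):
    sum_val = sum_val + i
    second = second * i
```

Sum and factorial of 1 to 6
`sum_val, second` takes the values: (0, 1) → (1, 1) → (3, 1) → (3, 2) → (6, 2) → (6, 6) → (10, 6) → (10, 24) → (15, 24) → (15, 120) → (21, 120) → (21, 720)

Answer: 21, 720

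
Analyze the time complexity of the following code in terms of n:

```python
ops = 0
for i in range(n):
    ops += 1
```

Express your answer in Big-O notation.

Each loop level contributes: n. Multiplying the contributions gives O(n).

Answer: O(n)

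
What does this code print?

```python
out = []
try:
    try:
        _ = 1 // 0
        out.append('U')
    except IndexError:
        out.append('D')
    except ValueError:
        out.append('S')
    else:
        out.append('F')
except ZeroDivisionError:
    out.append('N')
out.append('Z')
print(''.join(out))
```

Execution trace: 'N' (outer except ZeroDivisionError) → 'Z' (after the try/except). Output: NZ

Answer: NZ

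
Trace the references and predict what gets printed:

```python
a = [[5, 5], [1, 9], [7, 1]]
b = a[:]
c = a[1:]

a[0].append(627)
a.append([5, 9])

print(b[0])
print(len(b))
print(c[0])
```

Key concept: slice with nested mutation.
Step by step:
`a = [[5, 5], [1, 9], [7, 1]]` → a = [[5, 5], [1, 9], [7, 1]]
`b = a[:]` → b = [[5, 5], [1, 9], [7, 1]]
`c = a[1:]` → c = [[1, 9], [7, 1]]
`a[0].append(627)` → a = [[5, 5, 627], [1, 9], [7, 1]]; b = [[5, 5, 627], [1, 9], [7, 1]]
`a.append([5, 9])` → a = [[5, 5, 627], [1, 9], [7, 1], [5, 9]]
`print(b[0])` → prints [5, 5, 627]
`print(len(b))` → prints 3
`print(c[0])` → prints [1, 9]

Answer:
[5, 5, 627]
3
[1, 9]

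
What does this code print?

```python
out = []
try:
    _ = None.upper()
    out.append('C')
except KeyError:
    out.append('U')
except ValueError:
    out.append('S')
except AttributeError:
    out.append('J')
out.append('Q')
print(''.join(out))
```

Execution trace: 'J' (except AttributeError) → 'Q' (after the try/except). Output: JQ

Answer: JQ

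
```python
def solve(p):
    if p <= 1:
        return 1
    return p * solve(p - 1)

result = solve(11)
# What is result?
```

solve(11) = 11 * 10 * 9 * 8 * 7 * 6 * 5 * 4 * 3 * 2 * 1 = 39916800

Answer: 39916800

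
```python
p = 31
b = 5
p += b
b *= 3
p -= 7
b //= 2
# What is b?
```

Trace:
`p = 31` → p = 31
`b = 5` → b = 5
`p += b` → p = 36
`b *= 3` → b = 15
`p -= 7` → p = 29
`b //= 2` → b = 7
So b = 7

Answer: 7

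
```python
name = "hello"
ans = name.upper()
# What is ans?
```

Trace:
`name = "hello"` → name = 'hello'
`ans = name.upper()` → ans = 'HELLO'
So ans = 'HELLO'

Answer: 'HELLO'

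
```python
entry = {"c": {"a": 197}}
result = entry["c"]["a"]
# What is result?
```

Trace:
`entry = {"c": {"a": 197}}` → entry = {'c': {'a': 197}}
`result = entry["c"]["a"]` → result = 197
So result = 197

Answer: 197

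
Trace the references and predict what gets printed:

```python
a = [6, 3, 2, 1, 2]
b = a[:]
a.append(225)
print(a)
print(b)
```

Key concept: slice [:] creates copy.
Step by step:
`a = [6, 3, 2, 1, 2]` → a = [6, 3, 2, 1, 2]
`b = a[:]` → b = [6, 3, 2, 1, 2]
`a.append(225)` → a = [6, 3, 2, 1, 2, 225]
`print(a)` → prints [6, 3, 2, 1, 2, 225]
`print(b)` → prints [6, 3, 2, 1, 2]

Answer:
[6, 3, 2, 1, 2, 225]
[6, 3, 2, 1, 2]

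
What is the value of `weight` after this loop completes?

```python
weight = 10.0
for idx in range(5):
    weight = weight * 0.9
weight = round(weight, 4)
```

Exponential decay: 10.0 * 0.9^5
`weight` takes the values: 10.0 → 9.0 → 8.1 → 7.29 → 6.561 → 5.9049

Answer: 5.9049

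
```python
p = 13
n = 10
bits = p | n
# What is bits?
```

Trace:
`p = 13` → p = 13
`n = 10` → n = 10
`bits = p | n` → bits = 15
So bits = 15

Answer: 15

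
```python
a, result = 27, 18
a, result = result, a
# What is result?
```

Trace:
`a, result = 27, 18` → a = 27; result = 18
`a, result = result, a` → a = 18; result = 27
So result = 27

Answer: 27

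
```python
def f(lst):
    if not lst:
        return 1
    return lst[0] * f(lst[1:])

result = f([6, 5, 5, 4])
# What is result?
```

Product over [6, 5, 5, 4] = 6 * 5 * 5 * 4 = 600

Answer: 600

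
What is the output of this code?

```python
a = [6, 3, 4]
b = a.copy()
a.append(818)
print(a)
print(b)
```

Key concept: list.copy() creates independent copy.
Step by step:
`a = [6, 3, 4]` → a = [6, 3, 4]
`b = a.copy()` → b = [6, 3, 4]
`a.append(818)` → a = [6, 3, 4, 818]
`print(a)` → prints [6, 3, 4, 818]
`print(b)` → prints [6, 3, 4]

Answer:
[6, 3, 4, 818]
[6, 3, 4]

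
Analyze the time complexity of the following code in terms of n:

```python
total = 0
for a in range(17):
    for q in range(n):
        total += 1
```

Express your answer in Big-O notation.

Each loop level contributes: 1 × n. Multiplying the contributions gives O(n).

Answer: O(n)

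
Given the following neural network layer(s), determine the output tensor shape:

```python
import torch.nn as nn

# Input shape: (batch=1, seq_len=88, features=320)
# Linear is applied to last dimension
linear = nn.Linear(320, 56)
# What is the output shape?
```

Input: (1, 88, 320) -> Output: (1, 88, 56)

Answer: (1, 88, 56)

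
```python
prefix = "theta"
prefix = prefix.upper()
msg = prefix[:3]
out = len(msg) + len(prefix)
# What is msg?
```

Trace:
`prefix = "theta"` → prefix = 'theta'
`prefix = prefix.upper()` → prefix = 'THETA'
`msg = prefix[:3]` → msg = 'THE'
`out = len(msg) + len(prefix)` → out = 8
So msg = 'THE'

Answer: 'THE'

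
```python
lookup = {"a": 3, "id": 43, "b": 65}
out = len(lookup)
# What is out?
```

Trace:
`lookup = {"a": 3, "id": 43, "b": 65}` → lookup = {'a': 3, 'id': 43, 'b': 65}
`out = len(lookup)` → out = 3
So out = 3

Answer: 3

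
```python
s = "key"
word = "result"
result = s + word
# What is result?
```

Trace:
`s = "key"` → s = 'key'
`word = "result"` → word = 'result'
`result = s + word` → result = 'keyresult'
So result = 'keyresult'

Answer: 'keyresult'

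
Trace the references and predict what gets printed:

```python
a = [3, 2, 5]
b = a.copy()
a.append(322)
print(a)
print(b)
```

Key concept: list.copy() creates independent copy.
Step by step:
`a = [3, 2, 5]` → a = [3, 2, 5]
`b = a.copy()` → b = [3, 2, 5]
`a.append(322)` → a = [3, 2, 5, 322]
`print(a)` → prints [3, 2, 5, 322]
`print(b)` → prints [3, 2, 5]

Answer:
[3, 2, 5, 322]
[3, 2, 5]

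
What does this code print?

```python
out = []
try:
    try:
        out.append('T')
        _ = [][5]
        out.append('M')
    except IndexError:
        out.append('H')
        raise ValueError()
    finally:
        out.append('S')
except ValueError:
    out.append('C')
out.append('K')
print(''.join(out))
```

Execution trace: 'T' (try body) → 'H' (except IndexError) → 'S' (finally) → 'C' (outer except ValueError) → 'K' (after the try/except). Output: THSCK

Answer: THSCK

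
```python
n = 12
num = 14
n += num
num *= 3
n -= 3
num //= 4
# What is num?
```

Trace:
`n = 12` → n = 12
`num = 14` → num = 14
`n += num` → n = 26
`num *= 3` → num = 42
`n -= 3` → n = 23
`num //= 4` → num = 10
So num = 10

Answer: 10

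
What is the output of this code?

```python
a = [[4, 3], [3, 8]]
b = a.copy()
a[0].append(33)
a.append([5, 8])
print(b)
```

Key concept: shallow copy with nested lists.
Step by step:
`a = [[4, 3], [3, 8]]` → a = [[4, 3], [3, 8]]
`b = a.copy()` → b = [[4, 3], [3, 8]]
`a[0].append(33)` → a = [[4, 3, 33], [3, 8]]; b = [[4, 3, 33], [3, 8]]
`a.append([5, 8])` → a = [[4, 3, 33], [3, 8], [5, 8]]
`print(b)` → prints [[4, 3, 33], [3, 8]]

Answer: [[4, 3, 33], [3, 8]]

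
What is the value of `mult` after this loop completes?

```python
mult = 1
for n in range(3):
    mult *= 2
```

2^3 = 8
`mult` takes the values: 1 → 2 → 4 → 8

Answer: 8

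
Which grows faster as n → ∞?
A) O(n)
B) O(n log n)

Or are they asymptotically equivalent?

O(n) vs O(n log n): Higher order terms dominate.

Answer: B) O(n log n) grows faster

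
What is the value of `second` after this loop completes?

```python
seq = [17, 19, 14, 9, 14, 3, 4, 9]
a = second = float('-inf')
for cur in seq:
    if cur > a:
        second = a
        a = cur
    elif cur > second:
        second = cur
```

Second largest (with repeats) in [17, 19, 14, 9, 14, 3, 4, 9]
`second` takes the values: -inf → 17

Answer: 17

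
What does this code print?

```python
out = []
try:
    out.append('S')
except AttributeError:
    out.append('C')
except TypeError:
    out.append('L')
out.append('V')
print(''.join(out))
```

Execution trace: 'S' (try body, no exception) → 'V' (after the try/except). Output: SV

Answer: SV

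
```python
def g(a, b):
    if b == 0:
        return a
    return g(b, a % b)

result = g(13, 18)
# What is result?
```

g(13, 18) -> g(18, 13) -> g(13, 5) -> g(5, 3) -> g(3, 2) -> g(2, 1) -> g(1, 0) -> 1

Answer: 1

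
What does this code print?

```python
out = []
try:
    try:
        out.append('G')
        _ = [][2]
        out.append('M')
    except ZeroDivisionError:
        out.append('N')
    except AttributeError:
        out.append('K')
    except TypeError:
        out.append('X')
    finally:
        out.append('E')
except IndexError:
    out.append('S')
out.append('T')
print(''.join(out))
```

Execution trace: 'G' (try body) → 'E' (finally) → 'S' (outer except IndexError) → 'T' (after the try/except). Output: GEST

Answer: GEST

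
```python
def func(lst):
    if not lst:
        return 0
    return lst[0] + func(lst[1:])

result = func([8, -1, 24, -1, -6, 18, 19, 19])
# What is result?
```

8 + (-1) + 24 + (-1) + (-6) + 18 + 19 + 19 + 0 = 80

Answer: 80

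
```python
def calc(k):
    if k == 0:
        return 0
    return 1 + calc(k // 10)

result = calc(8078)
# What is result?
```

Count of digits of 8078: 4

Answer: 4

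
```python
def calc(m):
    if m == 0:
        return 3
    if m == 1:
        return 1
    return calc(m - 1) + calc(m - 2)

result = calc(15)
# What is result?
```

Build up from base cases: calc(0)=3, calc(1)=1, calc(2)=4, calc(3)=5, calc(4)=9, calc(5)=14, calc(6)=23, ..., calc(15)=1741

Answer: 1741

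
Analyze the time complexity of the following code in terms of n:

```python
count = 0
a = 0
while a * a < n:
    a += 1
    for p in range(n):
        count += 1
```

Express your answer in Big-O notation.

Each loop level contributes: √n × n. Multiplying the contributions gives O(n√n).

Answer: O(n√n)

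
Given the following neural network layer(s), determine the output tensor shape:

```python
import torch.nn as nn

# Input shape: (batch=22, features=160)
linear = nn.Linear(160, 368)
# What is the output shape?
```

Input: (22, 160) -> Output: (22, 368)

Answer: (22, 368)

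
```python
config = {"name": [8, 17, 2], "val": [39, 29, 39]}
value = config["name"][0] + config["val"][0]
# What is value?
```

Trace:
`config = {"name": [8, 17, 2], "val": [39, 29, 39]}` → config = {'name': [8, 17, 2], 'val': [39, 29, 39]}
`value = config["name"][0] + config["val"][0]` → value = 47
So value = 47

Answer: 47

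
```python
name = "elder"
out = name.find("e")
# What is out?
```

Trace:
`name = "elder"` → name = 'elder'
`out = name.find("e")` → out = 0
So out = 0

Answer: 0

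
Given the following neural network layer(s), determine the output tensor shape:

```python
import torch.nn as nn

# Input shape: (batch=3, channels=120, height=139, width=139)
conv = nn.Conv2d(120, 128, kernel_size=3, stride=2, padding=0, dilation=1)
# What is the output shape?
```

Input: (3, 120, 139, 139) -> Output: (3, 128, 69, 69)

Answer: (3, 128, 69, 69)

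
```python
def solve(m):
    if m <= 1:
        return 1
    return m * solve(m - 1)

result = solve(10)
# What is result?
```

solve(10) = 10 * 9 * 8 * 7 * 6 * 5 * 4 * 3 * 2 * 1 = 3628800

Answer: 3628800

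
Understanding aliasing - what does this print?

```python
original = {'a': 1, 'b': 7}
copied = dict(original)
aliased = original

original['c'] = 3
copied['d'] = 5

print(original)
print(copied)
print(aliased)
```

Key concept: dict() creates copy, assignment creates alias.
Step by step:
`original = {'a': 1, 'b': 7}` → original = {'a': 1, 'b': 7}
`copied = dict(original)` → copied = {'a': 1, 'b': 7}
`aliased = original` → aliased = {'a': 1, 'b': 7} (same object as original)
`original['c'] = 3` → original = {'a': 1, 'b': 7, 'c': 3} (same object as aliased); aliased = {'a': 1, 'b': 7, 'c': 3} (same object as original)
`copied['d'] = 5` → copied = {'a': 1, 'b': 7, 'd': 5}
`print(original)` → prints {'a': 1, 'b': 7, 'c': 3}
`print(copied)` → prints {'a': 1, 'b': 7, 'd': 5}
`print(aliased)` → prints {'a': 1, 'b': 7, 'c': 3}

Answer:
{'a': 1, 'b': 7, 'c': 3}
{'a': 1, 'b': 7, 'd': 5}
{'a': 1, 'b': 7, 'c': 3}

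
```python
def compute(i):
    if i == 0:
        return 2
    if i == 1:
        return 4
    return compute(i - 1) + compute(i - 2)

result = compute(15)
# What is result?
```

Build up from base cases: compute(0)=2, compute(1)=4, compute(2)=6, compute(3)=10, compute(4)=16, compute(5)=26, compute(6)=42, ..., compute(15)=3194

Answer: 3194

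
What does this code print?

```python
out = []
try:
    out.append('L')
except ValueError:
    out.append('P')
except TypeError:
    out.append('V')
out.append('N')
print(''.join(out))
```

Execution trace: 'L' (try body, no exception) → 'N' (after the try/except). Output: LN

Answer: LN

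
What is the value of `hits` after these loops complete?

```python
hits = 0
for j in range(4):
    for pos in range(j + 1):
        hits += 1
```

Triangle: 1 + 2 + ... + 4
`hits` takes the values: 0 → 1 → 2 → 3 → 4 → 5 → 6 → 7 → 8 → 9 → 10

Answer: 10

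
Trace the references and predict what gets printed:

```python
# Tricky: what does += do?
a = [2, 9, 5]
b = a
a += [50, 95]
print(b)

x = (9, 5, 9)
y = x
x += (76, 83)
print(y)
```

Key concept: += behavior differs for mutable vs immutable.
Step by step:
`a = [2, 9, 5]` → a = [2, 9, 5]
`b = a` → b = [2, 9, 5] (same object as a)
`a += [50, 95]` → a = [2, 9, 5, 50, 95] (same object as b); b = [2, 9, 5, 50, 95] (same object as a)
`print(b)` → prints [2, 9, 5, 50, 95]
`x = (9, 5, 9)` → x = (9, 5, 9)
`y = x` → y = (9, 5, 9)
`x += (76, 83)` → x = (9, 5, 9, 76, 83)
`print(y)` → prints (9, 5, 9)

Answer:
[2, 9, 5, 50, 95]
(9, 5, 9)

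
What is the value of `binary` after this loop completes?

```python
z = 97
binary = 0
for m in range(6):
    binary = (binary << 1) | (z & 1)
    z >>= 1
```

Reverse lowest 6 bits of 97
`binary` takes the values: 0 → 1 → 2 → 4 → 8 → 16 → 33

Answer: 33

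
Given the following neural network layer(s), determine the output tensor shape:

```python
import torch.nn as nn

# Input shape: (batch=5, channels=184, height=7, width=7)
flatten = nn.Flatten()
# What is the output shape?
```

Input: (5, 184, 7, 7) -> Output: (5, 9016)

Answer: (5, 9016)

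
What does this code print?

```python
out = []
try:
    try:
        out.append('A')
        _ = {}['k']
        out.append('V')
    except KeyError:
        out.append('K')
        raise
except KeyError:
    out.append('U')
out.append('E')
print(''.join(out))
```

Execution trace: 'A' (try body) → 'K' (except KeyError) → 'U' (outer except KeyError) → 'E' (after the try/except). Output: AKUE

Answer: AKUE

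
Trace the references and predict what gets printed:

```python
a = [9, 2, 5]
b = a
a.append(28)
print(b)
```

Key concept: basic list aliasing.
Step by step:
`a = [9, 2, 5]` → a = [9, 2, 5]
`b = a` → b = [9, 2, 5] (same object as a)
`a.append(28)` → a = [9, 2, 5, 28] (same object as b); b = [9, 2, 5, 28] (same object as a)
`print(b)` → prints [9, 2, 5, 28]

Answer: [9, 2, 5, 28]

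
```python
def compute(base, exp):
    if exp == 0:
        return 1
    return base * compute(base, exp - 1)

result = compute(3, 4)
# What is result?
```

compute(3, 4) = 3 * 3 * 3 * 3 = 81

Answer: 81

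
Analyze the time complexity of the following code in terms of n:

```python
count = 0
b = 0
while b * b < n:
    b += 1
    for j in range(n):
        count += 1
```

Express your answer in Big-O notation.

Each loop level contributes: √n × n. Multiplying the contributions gives O(n√n).

Answer: O(n√n)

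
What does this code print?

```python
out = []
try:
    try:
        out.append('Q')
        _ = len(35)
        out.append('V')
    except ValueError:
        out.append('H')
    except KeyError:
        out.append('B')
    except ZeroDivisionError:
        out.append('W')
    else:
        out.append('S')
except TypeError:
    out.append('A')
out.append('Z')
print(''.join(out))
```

Execution trace: 'Q' (try body) → 'A' (outer except TypeError) → 'Z' (after the try/except). Output: QAZ

Answer: QAZ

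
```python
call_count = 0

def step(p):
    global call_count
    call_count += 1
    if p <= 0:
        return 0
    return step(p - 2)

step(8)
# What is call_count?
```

Linear recursion stepping by 2: 5 calls from p=8 down to ≤0.

Answer: 5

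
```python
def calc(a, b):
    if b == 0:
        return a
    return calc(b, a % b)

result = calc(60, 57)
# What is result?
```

calc(60, 57) -> calc(57, 3) -> calc(3, 0) -> 3

Answer: 3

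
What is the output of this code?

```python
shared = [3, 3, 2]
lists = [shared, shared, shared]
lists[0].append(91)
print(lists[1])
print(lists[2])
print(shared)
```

Key concept: list of same reference.
Step by step:
`shared = [3, 3, 2]` → shared = [3, 3, 2]
`lists = [shared, shared, shared]` → lists = [[3, 3, 2], [3, 3, 2], [3, 3, 2]]
`lists[0].append(91)` → shared = [3, 3, 2, 91]; lists = [[3, 3, 2, 91], [3, 3, 2, 91], [3, 3, 2, 91]]
`print(lists[1])` → prints [3, 3, 2, 91]
`print(lists[2])` → prints [3, 3, 2, 91]
`print(shared)` → prints [3, 3, 2, 91]

Answer:
[3, 3, 2, 91]
[3, 3, 2, 91]
[3, 3, 2, 91]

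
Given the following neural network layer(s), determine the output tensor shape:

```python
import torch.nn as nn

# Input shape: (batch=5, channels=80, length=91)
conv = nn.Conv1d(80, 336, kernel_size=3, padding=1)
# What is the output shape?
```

Input: (5, 80, 91) -> Output: (5, 336, 91)

Answer: (5, 336, 91)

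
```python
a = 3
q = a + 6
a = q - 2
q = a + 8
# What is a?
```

Trace:
`a = 3` → a = 3
`q = a + 6` → q = 9
`a = q - 2` → a = 7
`q = a + 8` → q = 15
So a = 7

Answer: 7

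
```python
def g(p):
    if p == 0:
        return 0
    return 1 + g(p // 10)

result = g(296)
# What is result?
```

Count of digits of 296: 3

Answer: 3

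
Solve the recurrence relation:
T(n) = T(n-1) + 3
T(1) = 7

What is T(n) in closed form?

Unrolling: T(n) = T(1) + 3·(n-1) = 7 + 3(n-1) = 3n + 4.

Answer: T(n) = 3n + 4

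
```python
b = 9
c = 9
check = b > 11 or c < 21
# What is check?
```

Trace:
`b = 9` → b = 9
`c = 9` → c = 9
`check = b > 11 or c < 21` → check = True
So check = True

Answer: True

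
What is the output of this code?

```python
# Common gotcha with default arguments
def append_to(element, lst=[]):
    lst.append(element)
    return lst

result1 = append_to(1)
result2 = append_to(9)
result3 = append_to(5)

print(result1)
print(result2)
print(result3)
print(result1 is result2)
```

Key concept: mutable default argument gotcha.
Step by step:
`result1 = append_to(1)` → result1 = [1]
`result2 = append_to(9)` → result1 = [1, 9] (same object as result2); result2 = [1, 9] (same object as result1)
`result3 = append_to(5)` → result1 = [1, 9, 5] (same object as result2, result3); result2 = [1, 9, 5] (same object as result1, result3); result3 = [1, 9, 5] (same object as result1, result2)
`print(result1)` → prints [1, 9, 5]
`print(result2)` → prints [1, 9, 5]
`print(result3)` → prints [1, 9, 5]
`print(result1 is result2)` → prints True

Answer:
[1, 9, 5]
[1, 9, 5]
[1, 9, 5]
True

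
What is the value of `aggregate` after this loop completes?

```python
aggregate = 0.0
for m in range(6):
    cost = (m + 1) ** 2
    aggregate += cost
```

Sum of squared losses 1² + 2² + ... + 6²
`aggregate` takes the values: 0.0 → 1.0 → 5.0 → 14.0 → 30.0 → 55.0 → 91.0

Answer: 91.0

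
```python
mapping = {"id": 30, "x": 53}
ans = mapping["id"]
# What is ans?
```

Trace:
`mapping = {"id": 30, "x": 53}` → mapping = {'id': 30, 'x': 53}
`ans = mapping["id"]` → ans = 30
So ans = 30

Answer: 30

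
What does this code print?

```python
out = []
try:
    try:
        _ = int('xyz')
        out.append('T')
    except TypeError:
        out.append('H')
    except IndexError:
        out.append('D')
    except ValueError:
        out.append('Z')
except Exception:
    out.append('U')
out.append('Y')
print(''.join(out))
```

Execution trace: 'Z' (inner except ValueError) → 'Y' (after the try/except). Output: ZY

Answer: ZY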